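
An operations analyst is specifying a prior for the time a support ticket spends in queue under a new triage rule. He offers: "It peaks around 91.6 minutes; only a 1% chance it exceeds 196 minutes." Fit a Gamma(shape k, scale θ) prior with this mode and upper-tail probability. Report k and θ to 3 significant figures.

Gamma(k,θ) with k>1 has mode (k−1)θ, so θ = 91.6/(k−1).
Need P(X < 196) = 0.99 with θ tied to k this way. Start at k = 2, θ = 91.6: P(X<196) ≈ 0.630.
Too low — raise k to concentrate. Iterating converges to k ≈ 9.38.
Then θ = 91.6/(9.38−1) ≈ 10.9.

k ≈ 9.38, θ ≈ 10.9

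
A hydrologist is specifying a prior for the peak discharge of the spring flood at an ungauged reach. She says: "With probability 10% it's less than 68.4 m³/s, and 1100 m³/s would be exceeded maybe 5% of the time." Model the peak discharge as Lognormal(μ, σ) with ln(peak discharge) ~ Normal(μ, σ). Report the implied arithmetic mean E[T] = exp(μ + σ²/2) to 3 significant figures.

If T ~ Lognormal(μ,σ) then ln T ~ Normal(μ,σ), so the p-quantile of ln T is μ + z_p·σ.
ln(68.4) = 4.225 and ln(1100) = 7.003; z_{0.1} = -1.282, z_{0.95} = 1.645.
σ = (7.003 − 4.225)/(1.645 − (-1.282)) = 0.949.
μ = 4.225 − (-1.282)·0.949 = 5.442.
E[T] = exp(μ + σ²/2) = exp(5.442 + 0.4505) = 362 m³/s.

E[T] ≈ 362 m³/s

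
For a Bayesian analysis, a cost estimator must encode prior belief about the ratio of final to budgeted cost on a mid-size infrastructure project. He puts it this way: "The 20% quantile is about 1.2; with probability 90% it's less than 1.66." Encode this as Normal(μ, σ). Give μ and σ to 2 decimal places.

For Normal(μ,σ), the p-quantile is μ + z_p·σ. Here z_{0.2} = -0.8416, z_{0.9} = 1.282.
So 1.2 = μ − 0.8416σ and 1.66 = μ + 1.282σ.
Subtracting: σ = (1.66 − 1.2)/(1.282 − (-0.8416)) = 0.22.
Then μ = 1.2 − (-0.8416)·0.22 = 1.38.

μ = 1.38, σ = 0.22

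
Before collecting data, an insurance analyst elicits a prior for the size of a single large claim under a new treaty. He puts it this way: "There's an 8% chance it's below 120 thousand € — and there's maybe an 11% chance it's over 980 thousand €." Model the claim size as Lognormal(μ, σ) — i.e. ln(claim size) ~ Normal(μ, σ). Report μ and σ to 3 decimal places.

μ ≈ 5.909, σ ≈ 0.798

If T ~ Lognormal(μ,σ) then ln T ~ Normal(μ,σ), so the p-quantile of ln T is μ + z_p·σ.
ln(120) = 4.787 and ln(980) = 6.888; z_{0.08} = -1.405, z_{0.89} = 1.227.
σ = (6.888 − 4.787)/(1.227 − (-1.405)) = 0.798.
μ = 4.787 − (-1.405)·0.798 = 5.909.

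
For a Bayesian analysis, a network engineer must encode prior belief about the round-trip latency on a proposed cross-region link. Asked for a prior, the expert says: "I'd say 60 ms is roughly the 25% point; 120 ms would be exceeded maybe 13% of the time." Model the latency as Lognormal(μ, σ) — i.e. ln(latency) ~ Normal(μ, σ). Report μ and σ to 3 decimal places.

μ ≈ 4.354, σ ≈ 0.385

If T ~ Lognormal(μ,σ) then ln T ~ Normal(μ,σ), so the p-quantile of ln T is μ + z_p·σ.
ln(60) = 4.094 and ln(120) = 4.787; z_{0.25} = -0.6745, z_{0.87} = 1.126.
σ = (4.787 − 4.094)/(1.126 − (-0.6745)) = 0.385.
μ = 4.094 − (-0.6745)·0.385 = 4.354.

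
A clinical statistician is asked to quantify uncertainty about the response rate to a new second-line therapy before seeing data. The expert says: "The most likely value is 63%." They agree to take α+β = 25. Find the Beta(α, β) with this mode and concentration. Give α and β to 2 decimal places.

α = 15.49, β = 9.51

For α,β > 1 the Beta mode is (α−1)/(α+β−2). With α+β = 25, the mode is (α−1)/23.
Set (α−1)/23 = 0.63 → α = 1 + 0.63·23 = 15.49.
β = 25 − α = 9.51.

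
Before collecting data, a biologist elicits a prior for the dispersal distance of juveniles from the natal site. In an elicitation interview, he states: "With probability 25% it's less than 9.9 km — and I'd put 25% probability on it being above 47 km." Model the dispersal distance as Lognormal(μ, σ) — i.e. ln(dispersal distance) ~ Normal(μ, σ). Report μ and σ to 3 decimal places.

μ ≈ 3.071, σ ≈ 1.155

If T ~ Lognormal(μ,σ) then ln T ~ Normal(μ,σ), so the p-quantile of ln T is μ + z_p·σ.
ln(9.9) = 2.293 and ln(47) = 3.85; z_{0.25} = -0.6745, z_{0.75} = 0.6745.
σ = (3.85 − 2.293)/(0.6745 − (-0.6745)) = 1.155.
μ = 2.293 − (-0.6745)·1.155 = 3.071.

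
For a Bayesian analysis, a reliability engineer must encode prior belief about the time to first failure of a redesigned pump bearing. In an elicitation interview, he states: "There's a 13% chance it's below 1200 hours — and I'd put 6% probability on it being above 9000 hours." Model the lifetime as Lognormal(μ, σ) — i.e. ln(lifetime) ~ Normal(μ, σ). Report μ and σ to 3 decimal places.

If T ~ Lognormal(μ,σ) then ln T ~ Normal(μ,σ), so the p-quantile of ln T is μ + z_p·σ.
ln(1200) = 7.09 and ln(9000) = 9.105; z_{0.13} = -1.126, z_{0.94} = 1.555.
σ = (9.105 − 7.09)/(1.555 − (-1.126)) = 0.752.
μ = 7.09 − (-1.126)·0.752 = 7.937.

μ ≈ 7.937, σ ≈ 0.752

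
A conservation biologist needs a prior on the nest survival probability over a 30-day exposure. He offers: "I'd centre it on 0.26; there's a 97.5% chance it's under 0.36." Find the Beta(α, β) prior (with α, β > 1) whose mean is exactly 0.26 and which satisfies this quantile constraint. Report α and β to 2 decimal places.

α ≈ 21.13, β ≈ 60.14

With mean 0.26 fixed, write α = 0.26s, β = 0.74s where s = α+β.
Need P(θ < 0.36) = 0.975 under Beta(0.26s, 0.74s). Normal approximation: (q−m)/√(m(1−m)/s) ≈ z_{0.975} = 1.96, so s ≈ 0.26·0.74·(1.96)²/(0.36−0.26)² = 73.9.
At s = 73.9: P(θ<0.36) ≈ 0.969. Adjusting to match 0.975 gives s ≈ 81.27.
So α = 0.26·81.27 ≈ 21.13, β = 0.74·81.27 ≈ 60.14.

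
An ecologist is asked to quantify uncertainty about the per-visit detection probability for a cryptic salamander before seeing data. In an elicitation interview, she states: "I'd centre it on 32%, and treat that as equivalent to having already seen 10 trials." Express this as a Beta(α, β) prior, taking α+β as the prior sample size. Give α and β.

Under the effective-sample-size interpretation, Beta(α, β) has prior mean α/(α+β) and prior sample size α+β.
So α+β = 10 and α/(α+β) = 0.32, giving α = 0.32·10 = 3.2 and β = 10 − 3.2 = 6.8.

α = 3.2, β = 6.8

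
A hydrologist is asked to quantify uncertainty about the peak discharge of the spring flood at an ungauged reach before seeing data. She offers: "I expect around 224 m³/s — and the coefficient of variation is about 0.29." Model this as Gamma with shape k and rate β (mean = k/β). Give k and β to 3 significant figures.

For Gamma(k, rate β): mean = k/β, variance = k/β², so CV = 1/√k.
CV = 0.29, hence k = 1/CV² = 11.9.
Then β = k/mean = 11.9/224 = 0.0531.

k ≈ 11.9, β ≈ 0.0531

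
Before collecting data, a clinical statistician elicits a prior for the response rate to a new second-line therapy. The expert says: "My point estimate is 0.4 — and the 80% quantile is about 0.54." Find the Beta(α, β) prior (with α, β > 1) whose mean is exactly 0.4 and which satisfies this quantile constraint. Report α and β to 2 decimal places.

With mean 0.4 fixed, write α = 0.4s, β = 0.6s where s = α+β.
Need P(θ < 0.54) = 0.8 under Beta(0.4s, 0.6s). Normal approximation: (q−m)/√(m(1−m)/s) ≈ z_{0.8} = 0.842, so s ≈ 0.4·0.6·(0.842)²/(0.54−0.4)² = 8.7.
At s = 8.7: P(θ<0.54) ≈ 0.802. Adjusting to match 0.8 gives s ≈ 8.50.
So α = 0.4·8.50 ≈ 3.40, β = 0.6·8.50 ≈ 5.10.

α ≈ 3.40, β ≈ 5.10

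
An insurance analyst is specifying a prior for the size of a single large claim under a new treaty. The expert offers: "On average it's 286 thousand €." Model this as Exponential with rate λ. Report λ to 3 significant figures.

Exponential mean = 1/λ, so λ = 1/286.0 = 0.0035.

λ ≈ 0.0035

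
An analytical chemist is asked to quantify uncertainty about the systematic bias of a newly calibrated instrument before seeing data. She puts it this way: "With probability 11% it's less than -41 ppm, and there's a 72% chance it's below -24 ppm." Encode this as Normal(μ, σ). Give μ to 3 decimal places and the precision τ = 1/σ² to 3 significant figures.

For Normal(μ,σ), the p-quantile is μ + z_p·σ. Here z_{0.11} = -1.227, z_{0.72} = 0.5828.
So -41 = μ − 1.227σ and -24 = μ + 0.5828σ.
Subtracting: σ = (-24 − -41)/(0.5828 − (-1.227)) = 9.396.
Then μ = -41 − (-1.227)·9.396 = -29.476.
Precision τ = 1/σ² = 1/9.396² = 0.0113.

μ = -29.476, τ = 0.0113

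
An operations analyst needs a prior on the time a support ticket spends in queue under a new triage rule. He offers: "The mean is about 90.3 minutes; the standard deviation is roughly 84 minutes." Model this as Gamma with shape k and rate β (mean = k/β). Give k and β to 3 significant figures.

k ≈ 1.16, β ≈ 0.0128

For Gamma(k, rate β): mean = k/β, variance = k/β², so CV = 1/√k.
CV = SD/mean = 84/90.3 = 0.9302, hence k = 1/CV² = 1.16.
Then β = k/mean = 1.16/90.3 = 0.0128.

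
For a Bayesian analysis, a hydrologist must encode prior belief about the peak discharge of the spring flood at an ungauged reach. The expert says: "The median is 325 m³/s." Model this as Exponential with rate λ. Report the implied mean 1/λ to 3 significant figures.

mean ≈ 469 m³/s

Exponential median = ln 2 / λ, so λ = ln 2 / 325.0 = 0.00213.
Mean = 1/λ = 469 m³/s.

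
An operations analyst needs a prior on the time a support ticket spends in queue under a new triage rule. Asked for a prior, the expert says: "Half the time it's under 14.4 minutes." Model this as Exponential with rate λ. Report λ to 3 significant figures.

Exponential median = ln 2 / λ, so λ = ln 2 / 14.4 = 0.0481.

λ ≈ 0.0481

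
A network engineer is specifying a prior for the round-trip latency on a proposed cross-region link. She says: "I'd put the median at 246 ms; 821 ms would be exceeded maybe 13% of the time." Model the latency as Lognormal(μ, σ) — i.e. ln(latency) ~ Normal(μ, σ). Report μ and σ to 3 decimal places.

If T ~ Lognormal(μ,σ) then ln T ~ Normal(μ,σ), so the p-quantile of ln T is μ + z_p·σ.
ln(246) = 5.505 and ln(821) = 6.711; z_{0.5} = 0, z_{0.87} = 1.126.
σ = (6.711 − 5.505)/(1.126 − (0)) = 1.070.
μ = 5.505 − (0)·1.070 = 5.505.

μ ≈ 5.505, σ ≈ 1.070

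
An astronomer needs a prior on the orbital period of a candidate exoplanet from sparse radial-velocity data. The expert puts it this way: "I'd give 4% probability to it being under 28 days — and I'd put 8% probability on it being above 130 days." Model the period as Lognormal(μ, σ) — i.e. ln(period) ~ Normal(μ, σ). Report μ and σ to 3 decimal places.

If T ~ Lognormal(μ,σ) then ln T ~ Normal(μ,σ), so the p-quantile of ln T is μ + z_p·σ.
ln(28) = 3.332 and ln(130) = 4.868; z_{0.04} = -1.751, z_{0.92} = 1.405.
σ = (4.868 − 3.332)/(1.405 − (-1.751)) = 0.487.
μ = 3.332 − (-1.751)·0.487 = 4.184.

μ ≈ 4.184, σ ≈ 0.487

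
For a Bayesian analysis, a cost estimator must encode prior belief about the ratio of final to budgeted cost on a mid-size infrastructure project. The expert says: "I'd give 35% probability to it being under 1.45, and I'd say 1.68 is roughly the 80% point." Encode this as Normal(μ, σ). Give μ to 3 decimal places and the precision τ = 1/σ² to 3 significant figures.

μ = 1.522, τ = 28.5

For Normal(μ,σ), the p-quantile is μ + z_p·σ. Here z_{0.35} = -0.3853, z_{0.8} = 0.8416.
So 1.45 = μ − 0.3853σ and 1.68 = μ + 0.8416σ.
Subtracting: σ = (1.68 − 1.45)/(0.8416 − (-0.3853)) = 0.187.
Then μ = 1.45 − (-0.3853)·0.187 = 1.522.
Precision τ = 1/σ² = 1/0.1875² = 28.5.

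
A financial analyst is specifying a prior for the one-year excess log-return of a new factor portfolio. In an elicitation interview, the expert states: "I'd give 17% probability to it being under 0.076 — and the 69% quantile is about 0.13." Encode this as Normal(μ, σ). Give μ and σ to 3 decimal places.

For Normal(μ,σ), the p-quantile is μ + z_p·σ. Here z_{0.17} = -0.9542, z_{0.69} = 0.4959.
So 0.076 = μ − 0.9542σ and 0.13 = μ + 0.4959σ.
Subtracting: σ = (0.13 − 0.076)/(0.4959 − (-0.9542)) = 0.037.
Then μ = 0.076 − (-0.9542)·0.037 = 0.112.

μ = 0.112, σ = 0.037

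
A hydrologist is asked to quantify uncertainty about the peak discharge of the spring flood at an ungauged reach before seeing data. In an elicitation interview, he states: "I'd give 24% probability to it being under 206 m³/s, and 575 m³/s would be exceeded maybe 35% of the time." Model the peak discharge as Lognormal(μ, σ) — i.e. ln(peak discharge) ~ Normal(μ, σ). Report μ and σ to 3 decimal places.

If T ~ Lognormal(μ,σ) then ln T ~ Normal(μ,σ), so the p-quantile of ln T is μ + z_p·σ.
ln(206) = 5.328 and ln(575) = 6.354; z_{0.24} = -0.7063, z_{0.65} = 0.3853.
σ = (6.354 − 5.328)/(0.3853 − (-0.7063)) = 0.940.
μ = 5.328 − (-0.7063)·0.940 = 5.992.

μ ≈ 5.992, σ ≈ 0.940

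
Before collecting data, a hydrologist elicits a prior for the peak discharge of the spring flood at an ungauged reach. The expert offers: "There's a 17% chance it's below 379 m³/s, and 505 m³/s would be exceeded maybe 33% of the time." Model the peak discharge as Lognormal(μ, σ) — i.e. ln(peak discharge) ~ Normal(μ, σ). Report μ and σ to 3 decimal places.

If T ~ Lognormal(μ,σ) then ln T ~ Normal(μ,σ), so the p-quantile of ln T is μ + z_p·σ.
ln(379) = 5.938 and ln(505) = 6.225; z_{0.17} = -0.9542, z_{0.67} = 0.4399.
σ = (6.225 − 5.938)/(0.4399 − (-0.9542)) = 0.206.
μ = 5.938 − (-0.9542)·0.206 = 6.134.

μ ≈ 6.134, σ ≈ 0.206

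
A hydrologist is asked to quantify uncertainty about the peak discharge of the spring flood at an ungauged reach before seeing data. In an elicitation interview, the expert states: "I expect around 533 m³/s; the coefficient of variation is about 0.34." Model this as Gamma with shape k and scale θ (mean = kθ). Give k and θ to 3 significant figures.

For Gamma(k, scale θ): mean = kθ, variance = kθ², so CV = 1/√k.
CV = 0.34, hence k = 1/CV² = 8.65.
Then θ = mean/k = 533/8.65 = 61.6.

k ≈ 8.65, θ ≈ 61.6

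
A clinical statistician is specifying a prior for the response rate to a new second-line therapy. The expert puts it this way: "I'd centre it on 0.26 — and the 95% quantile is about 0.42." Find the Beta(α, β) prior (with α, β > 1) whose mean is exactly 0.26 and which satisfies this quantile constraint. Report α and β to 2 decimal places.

With mean 0.26 fixed, write α = 0.26s, β = 0.74s where s = α+β.
Need P(θ < 0.42) = 0.95 under Beta(0.26s, 0.74s). Normal approximation: (q−m)/√(m(1−m)/s) ≈ z_{0.95} = 1.64, so s ≈ 0.26·0.74·(1.64)²/(0.42−0.26)² = 20.3.
At s = 20.3: P(θ<0.42) ≈ 0.941. Adjusting to match 0.95 gives s ≈ 22.67.
So α = 0.26·22.67 ≈ 5.89, β = 0.74·22.67 ≈ 16.77.

α ≈ 5.89, β ≈ 16.77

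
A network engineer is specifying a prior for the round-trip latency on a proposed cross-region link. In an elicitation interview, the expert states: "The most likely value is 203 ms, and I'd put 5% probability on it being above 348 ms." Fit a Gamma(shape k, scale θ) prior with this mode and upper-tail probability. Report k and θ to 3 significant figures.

k ≈ 10.6, θ ≈ 21.1

Gamma(k,θ) with k>1 has mode (k−1)θ, so θ = 203/(k−1).
Need P(X < 348) = 0.95 with θ tied to k this way. Start at k = 2, θ = 203: P(X<348) ≈ 0.511.
Too low — raise k to concentrate. Iterating converges to k ≈ 10.6.
Then θ = 203/(10.6−1) ≈ 21.1.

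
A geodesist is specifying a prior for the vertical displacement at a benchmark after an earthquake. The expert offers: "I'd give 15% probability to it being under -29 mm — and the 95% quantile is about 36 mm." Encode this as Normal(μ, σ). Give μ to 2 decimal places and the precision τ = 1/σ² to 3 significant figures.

μ = -3.87, τ = 0.0017

For Normal(μ,σ), the p-quantile is μ + z_p·σ. Here z_{0.15} = -1.036, z_{0.95} = 1.645.
So -29 = μ − 1.036σ and 36 = μ + 1.645σ.
Subtracting: σ = (36 − -29)/(1.645 − (-1.036)) = 24.24.
Then μ = -29 − (-1.036)·24.24 = -3.87.
Precision τ = 1/σ² = 1/24.24² = 0.0017.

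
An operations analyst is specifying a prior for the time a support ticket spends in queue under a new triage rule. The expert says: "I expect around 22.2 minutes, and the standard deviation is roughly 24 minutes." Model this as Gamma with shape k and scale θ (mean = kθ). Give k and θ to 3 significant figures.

For Gamma(k, scale θ): mean = kθ, variance = kθ², so CV = 1/√k.
CV = SD/mean = 24/22.2 = 1.081, hence k = 1/CV² = 0.856.
Then θ = mean/k = 22.2/0.856 = 25.9.

k ≈ 0.856, θ ≈ 25.9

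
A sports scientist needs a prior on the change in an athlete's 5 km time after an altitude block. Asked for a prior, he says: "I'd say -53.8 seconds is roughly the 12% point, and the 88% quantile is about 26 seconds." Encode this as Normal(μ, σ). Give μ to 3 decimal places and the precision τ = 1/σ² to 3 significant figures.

The p-quantile of Normal(μ,σ) is μ + z_p·σ, with z_{0.12} = -1.175 and z_{0.88} = 1.175.
Eliminate σ: μ = (z₂·x₁ − z₁·x₂)/(z₂ − z₁) = (1.175·-53.8 − (-1.175)·26)/2.35 = -13.900.
Then σ = (x₂ − x₁)/(z₂ − z₁) = (26 − -53.8)/2.35 = 33.958.
Precision τ = 1/σ² = 1/33.96² = 0.000867.

μ = -13.900, τ = 0.000867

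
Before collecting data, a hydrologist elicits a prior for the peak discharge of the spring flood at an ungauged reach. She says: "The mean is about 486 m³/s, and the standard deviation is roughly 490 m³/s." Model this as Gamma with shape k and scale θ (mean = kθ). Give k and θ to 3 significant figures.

For Gamma(k, scale θ): mean = kθ, variance = kθ², so CV = 1/√k.
CV = SD/mean = 490/486 = 1.008, hence k = 1/CV² = 0.984.
Then θ = mean/k = 486/0.984 = 494.

k ≈ 0.984, θ ≈ 494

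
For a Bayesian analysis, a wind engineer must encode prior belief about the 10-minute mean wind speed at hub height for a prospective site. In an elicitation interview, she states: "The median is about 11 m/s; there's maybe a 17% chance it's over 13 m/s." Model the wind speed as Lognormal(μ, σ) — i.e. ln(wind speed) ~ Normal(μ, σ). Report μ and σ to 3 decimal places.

μ ≈ 2.398, σ ≈ 0.175

If T ~ Lognormal(μ,σ) then ln T ~ Normal(μ,σ), so the p-quantile of ln T is μ + z_p·σ.
ln(11) = 2.398 and ln(13) = 2.565; z_{0.5} = 0, z_{0.83} = 0.9542.
σ = (2.565 − 2.398)/(0.9542 − (0)) = 0.175.
μ = 2.398 − (0)·0.175 = 2.398.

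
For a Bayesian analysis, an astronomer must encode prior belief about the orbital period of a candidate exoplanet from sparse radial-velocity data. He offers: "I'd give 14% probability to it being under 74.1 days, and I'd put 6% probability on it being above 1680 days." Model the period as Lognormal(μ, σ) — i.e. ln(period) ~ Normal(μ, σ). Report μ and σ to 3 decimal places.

μ ≈ 5.585, σ ≈ 1.184

If T ~ Lognormal(μ,σ) then ln T ~ Normal(μ,σ), so the p-quantile of ln T is μ + z_p·σ.
ln(74.1) = 4.305 and ln(1680) = 7.427; z_{0.14} = -1.08, z_{0.94} = 1.555.
σ = (7.427 − 4.305)/(1.555 − (-1.08)) = 1.184.
μ = 4.305 − (-1.08)·1.184 = 5.585.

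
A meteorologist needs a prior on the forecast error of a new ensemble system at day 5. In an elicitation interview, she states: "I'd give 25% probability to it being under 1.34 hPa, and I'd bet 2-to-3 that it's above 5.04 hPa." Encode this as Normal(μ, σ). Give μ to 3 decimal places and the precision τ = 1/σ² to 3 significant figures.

For Normal(μ,σ), the p-quantile is μ + z_p·σ. Here z_{0.25} = -0.6745, z_{0.6} = 0.2533.
So 1.34 = μ − 0.6745σ and 5.04 = μ + 0.2533σ.
Subtracting: σ = (5.04 − 1.34)/(0.2533 − (-0.6745)) = 3.988.
Then μ = 1.34 − (-0.6745)·3.988 = 4.030.
Precision τ = 1/σ² = 1/3.988² = 0.0629.

μ = 4.030, τ = 0.0629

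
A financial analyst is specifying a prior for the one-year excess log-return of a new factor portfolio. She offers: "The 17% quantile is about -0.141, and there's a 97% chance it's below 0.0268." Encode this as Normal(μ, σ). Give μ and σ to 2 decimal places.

The p-quantile of Normal(μ,σ) is μ + z_p·σ, with z_{0.17} = -0.9542 and z_{0.97} = 1.881.
Eliminate σ: μ = (z₂·x₁ − z₁·x₂)/(z₂ − z₁) = (1.881·-0.141 − (-0.9542)·0.0268)/2.835 = -0.08.
Then σ = (x₂ − x₁)/(z₂ − z₁) = (0.0268 − -0.141)/2.835 = 0.06.

μ = -0.08, σ = 0.06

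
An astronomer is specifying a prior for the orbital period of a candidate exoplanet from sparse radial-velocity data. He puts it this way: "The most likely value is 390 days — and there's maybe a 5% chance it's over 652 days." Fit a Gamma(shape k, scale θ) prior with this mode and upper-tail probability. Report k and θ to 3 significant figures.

Gamma(k,θ) with k>1 has mode (k−1)θ, so θ = 390/(k−1).
Need P(X < 652) = 0.95 with θ tied to k this way. Start at k = 2, θ = 390: P(X<652) ≈ 0.498.
Too low — raise k to concentrate. Iterating converges to k ≈ 11.6.
Then θ = 390/(11.6−1) ≈ 36.9.

k ≈ 11.6, θ ≈ 36.9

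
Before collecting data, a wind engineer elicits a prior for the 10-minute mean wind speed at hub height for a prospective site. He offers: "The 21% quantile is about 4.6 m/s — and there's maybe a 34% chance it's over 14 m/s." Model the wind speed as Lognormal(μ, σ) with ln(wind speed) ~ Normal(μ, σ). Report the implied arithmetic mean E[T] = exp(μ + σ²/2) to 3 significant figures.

If T ~ Lognormal(μ,σ) then ln T ~ Normal(μ,σ), so the p-quantile of ln T is μ + z_p·σ.
ln(4.6) = 1.526 and ln(14) = 2.639; z_{0.21} = -0.8064, z_{0.66} = 0.4125.
σ = (2.639 − 1.526)/(0.4125 − (-0.8064)) = 0.913.
μ = 1.526 − (-0.8064)·0.913 = 2.262.
E[T] = exp(μ + σ²/2) = exp(2.262 + 0.4169) = 14.6 m/s.

E[T] ≈ 14.6 m/s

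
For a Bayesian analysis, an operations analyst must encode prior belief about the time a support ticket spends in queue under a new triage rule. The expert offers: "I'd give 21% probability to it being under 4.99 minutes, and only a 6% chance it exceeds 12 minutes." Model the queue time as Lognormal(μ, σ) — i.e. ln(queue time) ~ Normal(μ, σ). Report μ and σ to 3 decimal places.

μ ≈ 1.907, σ ≈ 0.372

If T ~ Lognormal(μ,σ) then ln T ~ Normal(μ,σ), so the p-quantile of ln T is μ + z_p·σ.
ln(4.99) = 1.607 and ln(12) = 2.485; z_{0.21} = -0.8064, z_{0.94} = 1.555.
σ = (2.485 − 1.607)/(1.555 − (-0.8064)) = 0.372.
μ = 1.607 − (-0.8064)·0.372 = 1.907.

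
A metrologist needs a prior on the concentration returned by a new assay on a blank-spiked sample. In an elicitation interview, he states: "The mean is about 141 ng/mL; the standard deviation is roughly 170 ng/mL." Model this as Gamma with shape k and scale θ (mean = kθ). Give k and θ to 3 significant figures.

For Gamma(k, scale θ): mean = kθ, variance = kθ², so CV = 1/√k.
CV = SD/mean = 170/141 = 1.206, hence k = 1/CV² = 0.688.
Then θ = mean/k = 141/0.688 = 205.

k ≈ 0.688, θ ≈ 205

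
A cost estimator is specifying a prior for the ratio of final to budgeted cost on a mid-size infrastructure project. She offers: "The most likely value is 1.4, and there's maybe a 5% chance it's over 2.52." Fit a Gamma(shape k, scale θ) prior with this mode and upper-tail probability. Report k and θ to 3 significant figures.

k ≈ 9.07, θ ≈ 0.174

Gamma(k,θ) with k>1 has mode (k−1)θ, so θ = 1.4/(k−1).
Need P(X < 2.52) = 0.95 with θ tied to k this way. Start at k = 2, θ = 1.4: P(X<2.52) ≈ 0.537.
Too low — raise k to concentrate. Iterating converges to k ≈ 9.07.
Then θ = 1.4/(9.07−1) ≈ 0.174.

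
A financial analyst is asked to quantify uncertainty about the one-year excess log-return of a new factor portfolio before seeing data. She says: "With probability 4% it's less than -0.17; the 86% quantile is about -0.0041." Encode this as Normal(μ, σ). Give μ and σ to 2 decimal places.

The p-quantile of Normal(μ,σ) is μ + z_p·σ, with z_{0.04} = -1.751 and z_{0.86} = 1.08.
Eliminate σ: μ = (z₂·x₁ − z₁·x₂)/(z₂ − z₁) = (1.08·-0.17 − (-1.751)·-0.0041)/2.831 = -0.07.
Then σ = (x₂ − x₁)/(z₂ − z₁) = (-0.0041 − -0.17)/2.831 = 0.06.

μ = -0.07, σ = 0.06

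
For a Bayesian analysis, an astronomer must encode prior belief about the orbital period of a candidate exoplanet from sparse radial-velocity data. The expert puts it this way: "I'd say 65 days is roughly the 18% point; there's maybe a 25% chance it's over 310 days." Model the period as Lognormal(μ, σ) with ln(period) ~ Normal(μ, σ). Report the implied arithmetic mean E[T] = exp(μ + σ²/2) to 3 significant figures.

E[T] ≈ 259 days

If T ~ Lognormal(μ,σ) then ln T ~ Normal(μ,σ), so the p-quantile of ln T is μ + z_p·σ.
ln(65) = 4.174 and ln(310) = 5.737; z_{0.18} = -0.9154, z_{0.75} = 0.6745.
σ = (5.737 − 4.174)/(0.6745 − (-0.9154)) = 0.983.
μ = 4.174 − (-0.9154)·0.983 = 5.074.
E[T] = exp(μ + σ²/2) = exp(5.074 + 0.4827) = 259 days.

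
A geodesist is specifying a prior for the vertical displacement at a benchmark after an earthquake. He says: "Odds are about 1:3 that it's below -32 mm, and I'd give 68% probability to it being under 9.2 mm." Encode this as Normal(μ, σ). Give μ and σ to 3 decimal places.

μ = -7.670, σ = 36.071

The p-quantile of Normal(μ,σ) is μ + z_p·σ, with z_{0.25} = -0.6745 and z_{0.68} = 0.4677.
Eliminate σ: μ = (z₂·x₁ − z₁·x₂)/(z₂ − z₁) = (0.4677·-32 − (-0.6745)·9.2)/1.142 = -7.670.
Then σ = (x₂ − x₁)/(z₂ − z₁) = (9.2 − -32)/1.142 = 36.071.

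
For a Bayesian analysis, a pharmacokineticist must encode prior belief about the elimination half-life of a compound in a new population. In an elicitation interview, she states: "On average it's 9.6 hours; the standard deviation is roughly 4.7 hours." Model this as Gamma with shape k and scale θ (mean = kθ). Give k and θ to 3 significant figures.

For Gamma(k, scale θ): mean = kθ, variance = kθ², so CV = 1/√k.
CV = SD/mean = 4.7/9.6 = 0.4896, hence k = 1/CV² = 4.17.
Then θ = mean/k = 9.6/4.17 = 2.3.

k ≈ 4.17, θ ≈ 2.3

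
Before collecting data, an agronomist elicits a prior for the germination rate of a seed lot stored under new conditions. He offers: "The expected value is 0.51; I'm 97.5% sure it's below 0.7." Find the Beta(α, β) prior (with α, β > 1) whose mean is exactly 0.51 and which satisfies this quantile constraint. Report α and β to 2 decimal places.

α ≈ 12.70, β ≈ 12.20

With mean 0.51 fixed, write α = 0.51s, β = 0.49s where s = α+β.
Need P(θ < 0.7) = 0.975 under Beta(0.51s, 0.49s). Normal approximation: (q−m)/√(m(1−m)/s) ≈ z_{0.975} = 1.96, so s ≈ 0.51·0.49·(1.96)²/(0.7−0.51)² = 26.6.
At s = 26.6: P(θ<0.7) ≈ 0.979. Adjusting to match 0.975 gives s ≈ 24.90.
So α = 0.51·24.90 ≈ 12.70, β = 0.49·24.90 ≈ 12.20.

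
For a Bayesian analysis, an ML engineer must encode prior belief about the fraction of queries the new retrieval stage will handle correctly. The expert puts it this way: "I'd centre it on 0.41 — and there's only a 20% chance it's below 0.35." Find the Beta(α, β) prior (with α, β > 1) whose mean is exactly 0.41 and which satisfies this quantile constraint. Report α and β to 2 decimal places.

α ≈ 19.78, β ≈ 28.47

With mean 0.41 fixed, write α = 0.41s, β = 0.59s where s = α+β.
Need P(θ < 0.35) = 0.2 under Beta(0.41s, 0.59s). Normal approximation: (q−m)/√(m(1−m)/s) ≈ z_{0.2} = -0.842, so s ≈ 0.41·0.59·(-0.842)²/(0.35−0.41)² = 47.6.
At s = 47.6: P(θ<0.35) ≈ 0.202. Adjusting to match 0.2 gives s ≈ 48.25.
So α = 0.41·48.25 ≈ 19.78, β = 0.59·48.25 ≈ 28.47.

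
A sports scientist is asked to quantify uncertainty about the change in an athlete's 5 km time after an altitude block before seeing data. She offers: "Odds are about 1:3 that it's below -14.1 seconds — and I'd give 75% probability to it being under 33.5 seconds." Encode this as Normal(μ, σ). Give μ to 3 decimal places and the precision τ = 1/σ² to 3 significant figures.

μ = 9.700, τ = 0.000803

For Normal(μ,σ), the p-quantile is μ + z_p·σ. Here z_{0.25} = -0.6745, z_{0.75} = 0.6745.
So -14.1 = μ − 0.6745σ and 33.5 = μ + 0.6745σ.
Subtracting: σ = (33.5 − -14.1)/(0.6745 − (-0.6745)) = 35.286.
Then μ = -14.1 − (-0.6745)·35.286 = 9.700.
Precision τ = 1/σ² = 1/35.29² = 0.000803.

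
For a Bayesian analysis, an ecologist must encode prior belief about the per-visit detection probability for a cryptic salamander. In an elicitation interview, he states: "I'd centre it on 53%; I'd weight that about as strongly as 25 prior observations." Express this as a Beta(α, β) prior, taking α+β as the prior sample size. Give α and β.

Under the effective-sample-size interpretation, Beta(α, β) has prior mean α/(α+β) and prior sample size α+β.
So α+β = 25 and α/(α+β) = 0.53, giving α = 0.53·25 = 13.25 and β = 25 − 13.25 = 11.75.

α = 13.25, β = 11.75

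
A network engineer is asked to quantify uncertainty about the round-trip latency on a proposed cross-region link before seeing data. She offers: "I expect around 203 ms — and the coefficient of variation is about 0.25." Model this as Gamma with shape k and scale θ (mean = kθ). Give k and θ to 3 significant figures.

For Gamma(k, scale θ): mean = kθ, variance = kθ², so CV = 1/√k.
CV = 0.25, hence k = 1/CV² = 16.
Then θ = mean/k = 203/16 = 12.7.

k ≈ 16, θ ≈ 12.7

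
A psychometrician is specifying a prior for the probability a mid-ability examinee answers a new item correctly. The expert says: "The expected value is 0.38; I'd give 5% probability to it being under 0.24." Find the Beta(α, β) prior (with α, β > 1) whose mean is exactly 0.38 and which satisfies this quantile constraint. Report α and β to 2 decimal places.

With mean 0.38 fixed, write α = 0.38s, β = 0.62s where s = α+β.
Need P(θ < 0.24) = 0.05 under Beta(0.38s, 0.62s). Normal approximation: (q−m)/√(m(1−m)/s) ≈ z_{0.05} = -1.64, so s ≈ 0.38·0.62·(-1.64)²/(0.24−0.38)² = 32.5.
At s = 32.5: P(θ<0.24) ≈ 0.042. Adjusting to match 0.05 gives s ≈ 29.50.
So α = 0.38·29.50 ≈ 11.21, β = 0.62·29.50 ≈ 18.29.

α ≈ 11.21, β ≈ 18.29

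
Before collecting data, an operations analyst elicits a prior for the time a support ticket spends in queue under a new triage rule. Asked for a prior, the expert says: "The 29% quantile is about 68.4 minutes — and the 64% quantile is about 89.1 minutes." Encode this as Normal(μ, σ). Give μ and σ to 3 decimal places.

The p-quantile of Normal(μ,σ) is μ + z_p·σ, with z_{0.29} = -0.5534 and z_{0.64} = 0.3585.
Eliminate σ: μ = (z₂·x₁ − z₁·x₂)/(z₂ − z₁) = (0.3585·68.4 − (-0.5534)·89.1)/0.9118 = 80.963.
Then σ = (x₂ − x₁)/(z₂ − z₁) = (89.1 − 68.4)/0.9118 = 22.701.

μ = 80.963, σ = 22.701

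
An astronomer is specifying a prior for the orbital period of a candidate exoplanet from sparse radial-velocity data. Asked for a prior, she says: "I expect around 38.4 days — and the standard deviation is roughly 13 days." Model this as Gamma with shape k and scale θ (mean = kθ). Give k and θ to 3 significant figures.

For Gamma(k, scale θ): mean = kθ, variance = kθ², so CV = 1/√k.
CV = SD/mean = 13/38.4 = 0.3385, hence k = 1/CV² = 8.73.
Then θ = mean/k = 38.4/8.73 = 4.4.

k ≈ 8.73, θ ≈ 4.4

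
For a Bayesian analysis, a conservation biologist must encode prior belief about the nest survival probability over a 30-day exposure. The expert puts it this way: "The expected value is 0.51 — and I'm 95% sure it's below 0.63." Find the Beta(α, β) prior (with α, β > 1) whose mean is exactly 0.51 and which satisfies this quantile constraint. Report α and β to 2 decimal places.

With mean 0.51 fixed, write α = 0.51s, β = 0.49s where s = α+β.
Need P(θ < 0.63) = 0.95 under Beta(0.51s, 0.49s). Normal approximation: (q−m)/√(m(1−m)/s) ≈ z_{0.95} = 1.64, so s ≈ 0.51·0.49·(1.64)²/(0.63−0.51)² = 47.0.
At s = 47.0: P(θ<0.63) ≈ 0.952. Adjusting to match 0.95 gives s ≈ 45.89.
So α = 0.51·45.89 ≈ 23.40, β = 0.49·45.89 ≈ 22.48.

α ≈ 23.40, β ≈ 22.48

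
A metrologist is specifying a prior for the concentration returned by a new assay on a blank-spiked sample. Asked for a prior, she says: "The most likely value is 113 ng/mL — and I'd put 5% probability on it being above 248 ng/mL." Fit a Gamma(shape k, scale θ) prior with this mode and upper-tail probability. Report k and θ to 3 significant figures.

k ≈ 5.45, θ ≈ 25.4

Gamma(k,θ) with k>1 has mode (k−1)θ, so θ = 113/(k−1).
Need P(X < 248) = 0.95 with θ tied to k this way. Start at k = 2, θ = 113: P(X<248) ≈ 0.644.
Too low — raise k to concentrate. Iterating converges to k ≈ 5.45.
Then θ = 113/(5.45−1) ≈ 25.4.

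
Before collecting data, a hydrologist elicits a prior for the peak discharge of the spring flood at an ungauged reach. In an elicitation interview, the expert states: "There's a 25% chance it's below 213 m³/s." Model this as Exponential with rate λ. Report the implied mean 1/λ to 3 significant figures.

mean ≈ 740 m³/s

P(T < 213.0) = 1 − e^(−λ·213.0) = 0.25, so λ = −ln(1−0.25)/213.0 = −ln(0.75)/213.0 = 0.00135.
Mean = 1/λ = 740 m³/s.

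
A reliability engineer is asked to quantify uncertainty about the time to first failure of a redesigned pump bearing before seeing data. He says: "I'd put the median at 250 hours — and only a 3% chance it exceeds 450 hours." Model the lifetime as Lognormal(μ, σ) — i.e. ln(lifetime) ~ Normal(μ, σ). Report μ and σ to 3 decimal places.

If T ~ Lognormal(μ,σ) then ln T ~ Normal(μ,σ), so the p-quantile of ln T is μ + z_p·σ.
ln(250) = 5.521 and ln(450) = 6.109; z_{0.5} = 0, z_{0.97} = 1.881.
σ = (6.109 − 5.521)/(1.881 − (0)) = 0.313.
μ = 5.521 − (0)·0.313 = 5.521.

μ ≈ 5.521, σ ≈ 0.313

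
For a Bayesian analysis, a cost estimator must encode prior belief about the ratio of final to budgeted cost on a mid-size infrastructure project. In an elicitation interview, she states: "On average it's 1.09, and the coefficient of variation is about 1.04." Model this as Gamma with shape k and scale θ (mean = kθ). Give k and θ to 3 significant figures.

k ≈ 0.925, θ ≈ 1.18

For Gamma(k, scale θ): mean = kθ, variance = kθ², so CV = 1/√k.
CV = 1.04, hence k = 1/CV² = 0.925.
Then θ = mean/k = 1.09/0.925 = 1.18.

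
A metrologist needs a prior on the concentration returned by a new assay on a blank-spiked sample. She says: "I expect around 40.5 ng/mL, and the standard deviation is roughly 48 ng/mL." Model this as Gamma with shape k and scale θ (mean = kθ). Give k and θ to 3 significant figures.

k ≈ 0.712, θ ≈ 56.9

For Gamma(k, scale θ): mean = kθ, variance = kθ², so CV = 1/√k.
CV = SD/mean = 48/40.5 = 1.185, hence k = 1/CV² = 0.712.
Then θ = mean/k = 40.5/0.712 = 56.9.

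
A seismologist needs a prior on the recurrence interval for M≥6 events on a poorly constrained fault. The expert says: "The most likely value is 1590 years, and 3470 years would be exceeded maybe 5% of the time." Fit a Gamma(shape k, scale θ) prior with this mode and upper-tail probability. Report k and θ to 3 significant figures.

k ≈ 5.52, θ ≈ 352

Gamma(k,θ) with k>1 has mode (k−1)θ, so θ = 1590/(k−1).
Need P(X < 3470) = 0.95 with θ tied to k this way. Start at k = 2, θ = 1590: P(X<3470) ≈ 0.641.
Too low — raise k to concentrate. Iterating converges to k ≈ 5.52.
Then θ = 1590/(5.52−1) ≈ 352.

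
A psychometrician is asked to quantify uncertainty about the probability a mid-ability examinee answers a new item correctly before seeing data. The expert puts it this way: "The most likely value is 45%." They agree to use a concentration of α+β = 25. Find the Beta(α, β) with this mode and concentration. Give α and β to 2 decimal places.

For α,β > 1 the Beta mode is (α−1)/(α+β−2). With α+β = 25, the mode is (α−1)/23.
Set (α−1)/23 = 0.45 → α = 1 + 0.45·23 = 11.35.
β = 25 − α = 13.65.

α = 11.35, β = 13.65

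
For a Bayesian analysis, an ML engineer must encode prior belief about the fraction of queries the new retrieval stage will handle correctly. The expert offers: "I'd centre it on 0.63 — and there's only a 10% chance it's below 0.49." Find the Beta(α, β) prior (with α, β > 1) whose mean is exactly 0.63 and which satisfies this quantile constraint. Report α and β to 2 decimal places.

α ≈ 12.58, β ≈ 7.39

With mean 0.63 fixed, write α = 0.63s, β = 0.37s where s = α+β.
Need P(θ < 0.49) = 0.1 under Beta(0.63s, 0.37s). Normal approximation: (q−m)/√(m(1−m)/s) ≈ z_{0.1} = -1.28, so s ≈ 0.63·0.37·(-1.28)²/(0.49−0.63)² = 19.5.
At s = 19.5: P(θ<0.49) ≈ 0.102. Adjusting to match 0.1 gives s ≈ 19.96.
So α = 0.63·19.96 ≈ 12.58, β = 0.37·19.96 ≈ 7.39.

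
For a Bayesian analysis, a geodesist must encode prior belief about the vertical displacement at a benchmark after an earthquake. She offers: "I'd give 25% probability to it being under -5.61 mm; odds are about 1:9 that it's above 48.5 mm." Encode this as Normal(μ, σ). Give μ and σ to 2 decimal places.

For Normal(μ,σ), the p-quantile is μ + z_p·σ. Here z_{0.25} = -0.6745, z_{0.9} = 1.282.
So -5.61 = μ − 0.6745σ and 48.5 = μ + 1.282σ.
Subtracting: σ = (48.5 − -5.61)/(1.282 − (-0.6745)) = 27.66.
Then μ = -5.61 − (-0.6745)·27.66 = 13.05.

μ = 13.05, σ = 27.66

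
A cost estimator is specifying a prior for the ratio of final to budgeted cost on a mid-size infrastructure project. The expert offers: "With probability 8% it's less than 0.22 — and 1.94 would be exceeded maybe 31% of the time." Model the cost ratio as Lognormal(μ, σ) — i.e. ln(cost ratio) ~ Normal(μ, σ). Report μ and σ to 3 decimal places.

If T ~ Lognormal(μ,σ) then ln T ~ Normal(μ,σ), so the p-quantile of ln T is μ + z_p·σ.
ln(0.22) = -1.514 and ln(1.94) = 0.6627; z_{0.08} = -1.405, z_{0.69} = 0.4959.
σ = (0.6627 − -1.514)/(0.4959 − (-1.405)) = 1.145.
μ = -1.514 − (-1.405)·1.145 = 0.095.

μ ≈ 0.095, σ ≈ 1.145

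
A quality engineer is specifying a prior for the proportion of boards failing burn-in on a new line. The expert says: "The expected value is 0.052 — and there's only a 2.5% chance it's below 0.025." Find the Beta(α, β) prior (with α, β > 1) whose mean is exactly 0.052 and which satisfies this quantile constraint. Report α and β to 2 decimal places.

α ≈ 9.69, β ≈ 176.57

With mean 0.052 fixed, write α = 0.052s, β = 0.948s where s = α+β.
Need P(θ < 0.025) = 0.025 under Beta(0.052s, 0.948s). Normal approximation: (q−m)/√(m(1−m)/s) ≈ z_{0.025} = -1.96, so s ≈ 0.052·0.948·(-1.96)²/(0.025−0.052)² = 259.8.
At s = 259.8: P(θ<0.025) ≈ 0.009. Adjusting to match 0.025 gives s ≈ 186.25.
So α = 0.052·186.25 ≈ 9.69, β = 0.948·186.25 ≈ 176.57.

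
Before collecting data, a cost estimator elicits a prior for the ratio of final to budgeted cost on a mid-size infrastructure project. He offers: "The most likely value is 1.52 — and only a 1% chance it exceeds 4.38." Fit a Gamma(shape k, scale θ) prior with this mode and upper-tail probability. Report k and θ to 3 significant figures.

k ≈ 5.06, θ ≈ 0.375

Gamma(k,θ) with k>1 has mode (k−1)θ, so θ = 1.52/(k−1).
Need P(X < 4.38) = 0.99 with θ tied to k this way. Start at k = 2, θ = 1.52: P(X<4.38) ≈ 0.782.
Too low — raise k to concentrate. Iterating converges to k ≈ 5.06.
Then θ = 1.52/(5.06−1) ≈ 0.375.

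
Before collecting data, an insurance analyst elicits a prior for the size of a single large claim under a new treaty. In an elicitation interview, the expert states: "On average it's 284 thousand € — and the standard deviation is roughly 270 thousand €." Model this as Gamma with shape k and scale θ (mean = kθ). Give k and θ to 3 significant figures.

For Gamma(k, scale θ): mean = kθ, variance = kθ², so CV = 1/√k.
CV = SD/mean = 270/284 = 0.9507, hence k = 1/CV² = 1.11.
Then θ = mean/k = 284/1.11 = 257.

k ≈ 1.11, θ ≈ 257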